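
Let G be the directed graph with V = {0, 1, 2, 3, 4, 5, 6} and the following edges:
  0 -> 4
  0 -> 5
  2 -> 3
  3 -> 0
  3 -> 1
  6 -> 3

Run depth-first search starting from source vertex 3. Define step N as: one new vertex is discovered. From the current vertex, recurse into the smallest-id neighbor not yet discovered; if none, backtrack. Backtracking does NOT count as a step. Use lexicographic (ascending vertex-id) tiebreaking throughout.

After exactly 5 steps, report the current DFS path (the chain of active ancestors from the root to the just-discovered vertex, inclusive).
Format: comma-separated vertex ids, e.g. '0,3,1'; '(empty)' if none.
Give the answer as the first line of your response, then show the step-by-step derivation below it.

3,1

step 1: discover 3; path=3; order=3
step 2: discover 0; path=3>0; order=3,0
step 3: discover 4; path=3>0>4; order=3,0,4
step 4: discover 5; path=3>0>5; order=3,0,4,5
step 5: discover 1; path=3>1; order=3,0,4,5,1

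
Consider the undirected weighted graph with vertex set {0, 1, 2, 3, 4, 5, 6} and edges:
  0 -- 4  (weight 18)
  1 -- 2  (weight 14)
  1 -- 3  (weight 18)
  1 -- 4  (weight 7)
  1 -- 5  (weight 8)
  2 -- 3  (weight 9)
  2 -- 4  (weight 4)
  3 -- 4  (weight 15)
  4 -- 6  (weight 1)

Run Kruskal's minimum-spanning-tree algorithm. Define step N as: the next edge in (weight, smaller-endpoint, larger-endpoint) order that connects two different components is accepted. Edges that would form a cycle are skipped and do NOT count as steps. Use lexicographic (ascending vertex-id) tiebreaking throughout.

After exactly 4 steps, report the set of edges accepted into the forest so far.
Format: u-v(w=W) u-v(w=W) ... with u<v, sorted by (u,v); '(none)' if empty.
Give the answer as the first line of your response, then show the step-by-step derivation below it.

1-4(w=7) 1-5(w=8) 2-4(w=4) 4-6(w=1)

step 1: add edge 4-6 (w=1); MST = {4-6(w=1)}
step 2: add edge 2-4 (w=4); MST = {2-4(w=4) 4-6(w=1)}
step 3: add edge 1-4 (w=7); MST = {1-4(w=7) 2-4(w=4) 4-6(w=1)}
step 4: add edge 1-5 (w=8); MST = {1-4(w=7) 1-5(w=8) 2-4(w=4) 4-6(w=1)}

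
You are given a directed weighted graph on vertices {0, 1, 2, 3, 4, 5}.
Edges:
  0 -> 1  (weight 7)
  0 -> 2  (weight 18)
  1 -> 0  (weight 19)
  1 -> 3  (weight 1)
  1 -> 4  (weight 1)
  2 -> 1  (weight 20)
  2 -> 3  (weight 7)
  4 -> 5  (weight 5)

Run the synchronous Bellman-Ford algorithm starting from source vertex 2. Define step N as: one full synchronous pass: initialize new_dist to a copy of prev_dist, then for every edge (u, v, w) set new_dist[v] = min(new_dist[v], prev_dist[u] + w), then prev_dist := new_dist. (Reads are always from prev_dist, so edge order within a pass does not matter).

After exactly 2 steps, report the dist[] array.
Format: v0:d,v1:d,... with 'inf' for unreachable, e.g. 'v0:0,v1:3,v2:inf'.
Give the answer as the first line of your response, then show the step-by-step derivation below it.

v0:39,v1:20,v2:0,v3:7,v4:21,v5:inf

step 1: dist = v0:inf,v1:20,v2:0,v3:7,v4:inf,v5:inf
step 2: dist = v0:39,v1:20,v2:0,v3:7,v4:21,v5:inf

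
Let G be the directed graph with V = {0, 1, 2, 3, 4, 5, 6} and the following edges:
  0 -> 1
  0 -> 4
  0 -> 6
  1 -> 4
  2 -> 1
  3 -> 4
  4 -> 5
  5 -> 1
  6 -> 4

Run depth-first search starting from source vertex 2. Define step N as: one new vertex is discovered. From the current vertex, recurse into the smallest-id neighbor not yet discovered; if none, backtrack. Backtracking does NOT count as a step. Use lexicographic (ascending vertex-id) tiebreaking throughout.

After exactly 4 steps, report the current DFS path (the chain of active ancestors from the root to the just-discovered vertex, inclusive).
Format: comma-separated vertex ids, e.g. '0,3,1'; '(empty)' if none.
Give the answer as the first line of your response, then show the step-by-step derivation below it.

2,1,4,5

step 1: discover 2; path=2; order=2
step 2: discover 1; path=2>1; order=2,1
step 3: discover 4; path=2>1>4; order=2,1,4
step 4: discover 5; path=2>1>4>5; order=2,1,4,5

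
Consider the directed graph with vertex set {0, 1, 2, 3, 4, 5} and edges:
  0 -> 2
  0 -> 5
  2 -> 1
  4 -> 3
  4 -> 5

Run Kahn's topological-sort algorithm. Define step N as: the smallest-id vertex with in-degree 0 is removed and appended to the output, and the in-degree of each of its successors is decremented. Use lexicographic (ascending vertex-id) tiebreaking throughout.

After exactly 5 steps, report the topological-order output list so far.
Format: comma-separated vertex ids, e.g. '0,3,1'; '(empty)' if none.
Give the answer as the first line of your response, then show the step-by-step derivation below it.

0,2,1,4,3

step 1: output 0; order=[0]; indeg=(0,1,0,1,0,1)
step 2: output 2; order=[0,2]; indeg=(0,0,0,1,0,1)
step 3: output 1; order=[0,2,1]; indeg=(0,0,0,1,0,1)
step 4: output 4; order=[0,2,1,4]; indeg=(0,0,0,0,0,0)
step 5: output 3; order=[0,2,1,4,3]; indeg=(0,0,0,0,0,0)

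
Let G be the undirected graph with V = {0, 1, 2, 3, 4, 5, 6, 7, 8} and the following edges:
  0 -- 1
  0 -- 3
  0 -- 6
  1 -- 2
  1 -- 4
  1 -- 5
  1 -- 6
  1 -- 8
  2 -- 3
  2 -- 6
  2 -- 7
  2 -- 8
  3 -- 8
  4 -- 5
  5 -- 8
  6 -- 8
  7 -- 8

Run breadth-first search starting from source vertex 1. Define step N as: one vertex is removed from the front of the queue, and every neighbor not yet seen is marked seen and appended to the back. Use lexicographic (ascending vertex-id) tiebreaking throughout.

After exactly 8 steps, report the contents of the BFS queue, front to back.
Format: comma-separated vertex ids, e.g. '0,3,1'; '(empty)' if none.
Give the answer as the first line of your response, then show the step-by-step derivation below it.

7

step 1: dequeue 1; queue=[0,2,4,5,6,8]; order=1
step 2: dequeue 0; queue=[2,4,5,6,8,3]; order=1,0
step 3: dequeue 2; queue=[4,5,6,8,3,7]; order=1,0,2
step 4: dequeue 4; queue=[5,6,8,3,7]; order=1,0,2,4
step 5: dequeue 5; queue=[6,8,3,7]; order=1,0,2,4,5
step 6: dequeue 6; queue=[8,3,7]; order=1,0,2,4,5,6
step 7: dequeue 8; queue=[3,7]; order=1,0,2,4,5,6,8
step 8: dequeue 3; queue=[7]; order=1,0,2,4,5,6,8,3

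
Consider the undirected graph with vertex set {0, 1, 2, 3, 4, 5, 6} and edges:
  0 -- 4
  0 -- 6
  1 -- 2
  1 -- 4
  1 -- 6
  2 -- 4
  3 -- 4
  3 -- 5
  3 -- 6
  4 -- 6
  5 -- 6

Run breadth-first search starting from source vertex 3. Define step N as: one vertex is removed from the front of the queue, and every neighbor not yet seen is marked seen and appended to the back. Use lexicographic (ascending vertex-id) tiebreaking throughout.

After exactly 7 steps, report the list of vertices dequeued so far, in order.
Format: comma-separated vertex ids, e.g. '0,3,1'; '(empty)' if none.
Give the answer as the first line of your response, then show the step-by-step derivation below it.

3,4,5,6,0,1,2

step 1: dequeue 3; queue=[4,5,6]; order=3
step 2: dequeue 4; queue=[5,6,0,1,2]; order=3,4
step 3: dequeue 5; queue=[6,0,1,2]; order=3,4,5
step 4: dequeue 6; queue=[0,1,2]; order=3,4,5,6
step 5: dequeue 0; queue=[1,2]; order=3,4,5,6,0
step 6: dequeue 1; queue=[2]; order=3,4,5,6,0,1
step 7: dequeue 2; queue=[(empty)]; order=3,4,5,6,0,1,2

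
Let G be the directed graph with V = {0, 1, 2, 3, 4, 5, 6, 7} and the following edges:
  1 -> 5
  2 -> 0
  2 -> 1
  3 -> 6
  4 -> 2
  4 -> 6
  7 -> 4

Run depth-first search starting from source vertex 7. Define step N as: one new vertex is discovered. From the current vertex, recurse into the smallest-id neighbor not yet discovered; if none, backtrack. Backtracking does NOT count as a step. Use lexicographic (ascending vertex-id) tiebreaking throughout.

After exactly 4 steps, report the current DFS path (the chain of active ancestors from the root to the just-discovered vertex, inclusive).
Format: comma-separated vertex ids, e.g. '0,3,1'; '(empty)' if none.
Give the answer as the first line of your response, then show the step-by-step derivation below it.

7,4,2,0

step 1: discover 7; path=7; order=7
step 2: discover 4; path=7>4; order=7,4
step 3: discover 2; path=7>4>2; order=7,4,2
step 4: discover 0; path=7>4>2>0; order=7,4,2,0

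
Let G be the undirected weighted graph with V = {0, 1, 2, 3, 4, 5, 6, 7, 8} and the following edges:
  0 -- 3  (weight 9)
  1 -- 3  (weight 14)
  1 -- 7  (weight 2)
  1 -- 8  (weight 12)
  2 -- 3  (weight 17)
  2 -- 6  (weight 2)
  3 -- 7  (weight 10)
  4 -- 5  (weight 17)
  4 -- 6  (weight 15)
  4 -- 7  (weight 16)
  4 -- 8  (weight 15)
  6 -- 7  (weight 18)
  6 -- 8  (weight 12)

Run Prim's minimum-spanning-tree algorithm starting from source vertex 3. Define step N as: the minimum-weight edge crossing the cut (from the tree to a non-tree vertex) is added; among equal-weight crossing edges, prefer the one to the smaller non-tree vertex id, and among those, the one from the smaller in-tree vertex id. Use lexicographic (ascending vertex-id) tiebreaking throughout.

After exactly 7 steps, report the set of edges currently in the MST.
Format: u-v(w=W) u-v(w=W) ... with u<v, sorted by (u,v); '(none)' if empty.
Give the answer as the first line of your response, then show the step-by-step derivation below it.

0-3(w=9) 1-7(w=2) 1-8(w=12) 2-6(w=2) 3-7(w=10) 4-6(w=15) 6-8(w=12)

step 1: add edge 0-3 (w=9); MST = {0-3(w=9)}
step 2: add edge 3-7 (w=10); MST = {0-3(w=9) 3-7(w=10)}
step 3: add edge 1-7 (w=2); MST = {0-3(w=9) 1-7(w=2) 3-7(w=10)}
step 4: add edge 1-8 (w=12); MST = {0-3(w=9) 1-7(w=2) 1-8(w=12) 3-7(w=10)}
step 5: add edge 6-8 (w=12); MST = {0-3(w=9) 1-7(w=2) 1-8(w=12) 3-7(w=10) 6-8(w=12)}
step 6: add edge 2-6 (w=2); MST = {0-3(w=9) 1-7(w=2) 1-8(w=12) 2-6(w=2) 3-7(w=10) 6-8(w=12)}
step 7: add edge 4-6 (w=15); MST = {0-3(w=9) 1-7(w=2) 1-8(w=12) 2-6(w=2) 3-7(w=10) 4-6(w=15) 6-8(w=12)}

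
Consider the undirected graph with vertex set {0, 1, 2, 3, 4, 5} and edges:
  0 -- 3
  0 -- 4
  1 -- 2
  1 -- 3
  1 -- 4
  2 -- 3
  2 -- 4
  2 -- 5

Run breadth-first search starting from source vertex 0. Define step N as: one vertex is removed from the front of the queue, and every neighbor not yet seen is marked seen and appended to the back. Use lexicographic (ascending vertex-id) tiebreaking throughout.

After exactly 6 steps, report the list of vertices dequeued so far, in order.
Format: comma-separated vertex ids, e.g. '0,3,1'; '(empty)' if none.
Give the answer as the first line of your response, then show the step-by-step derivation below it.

0,3,4,1,2,5

step 1: dequeue 0; queue=[3,4]; order=0
step 2: dequeue 3; queue=[4,1,2]; order=0,3
step 3: dequeue 4; queue=[1,2]; order=0,3,4
step 4: dequeue 1; queue=[2]; order=0,3,4,1
step 5: dequeue 2; queue=[5]; order=0,3,4,1,2
step 6: dequeue 5; queue=[(empty)]; order=0,3,4,1,2,5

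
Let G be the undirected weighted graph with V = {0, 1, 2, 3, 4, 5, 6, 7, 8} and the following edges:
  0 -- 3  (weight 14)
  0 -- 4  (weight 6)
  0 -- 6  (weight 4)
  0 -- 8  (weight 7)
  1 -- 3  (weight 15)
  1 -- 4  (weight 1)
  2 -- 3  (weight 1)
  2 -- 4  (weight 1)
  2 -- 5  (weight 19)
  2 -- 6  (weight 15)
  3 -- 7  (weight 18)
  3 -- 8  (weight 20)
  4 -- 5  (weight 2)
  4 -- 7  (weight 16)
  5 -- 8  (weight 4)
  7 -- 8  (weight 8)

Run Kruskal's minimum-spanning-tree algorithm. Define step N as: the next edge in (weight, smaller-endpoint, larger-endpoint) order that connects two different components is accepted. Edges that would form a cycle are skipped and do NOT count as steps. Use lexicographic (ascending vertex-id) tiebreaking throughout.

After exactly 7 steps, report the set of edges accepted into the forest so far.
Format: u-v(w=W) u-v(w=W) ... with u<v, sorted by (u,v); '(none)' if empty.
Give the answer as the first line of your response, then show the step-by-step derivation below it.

0-4(w=6) 0-6(w=4) 1-4(w=1) 2-3(w=1) 2-4(w=1) 4-5(w=2) 5-8(w=4)

step 1: add edge 1-4 (w=1); MST = {1-4(w=1)}
step 2: add edge 2-3 (w=1); MST = {1-4(w=1) 2-3(w=1)}
step 3: add edge 2-4 (w=1); MST = {1-4(w=1) 2-3(w=1) 2-4(w=1)}
step 4: add edge 4-5 (w=2); MST = {1-4(w=1) 2-3(w=1) 2-4(w=1) 4-5(w=2)}
step 5: add edge 0-6 (w=4); MST = {0-6(w=4) 1-4(w=1) 2-3(w=1) 2-4(w=1) 4-5(w=2)}
step 6: add edge 5-8 (w=4); MST = {0-6(w=4) 1-4(w=1) 2-3(w=1) 2-4(w=1) 4-5(w=2) 5-8(w=4)}
step 7: add edge 0-4 (w=6); MST = {0-4(w=6) 0-6(w=4) 1-4(w=1) 2-3(w=1) 2-4(w=1) 4-5(w=2) 5-8(w=4)}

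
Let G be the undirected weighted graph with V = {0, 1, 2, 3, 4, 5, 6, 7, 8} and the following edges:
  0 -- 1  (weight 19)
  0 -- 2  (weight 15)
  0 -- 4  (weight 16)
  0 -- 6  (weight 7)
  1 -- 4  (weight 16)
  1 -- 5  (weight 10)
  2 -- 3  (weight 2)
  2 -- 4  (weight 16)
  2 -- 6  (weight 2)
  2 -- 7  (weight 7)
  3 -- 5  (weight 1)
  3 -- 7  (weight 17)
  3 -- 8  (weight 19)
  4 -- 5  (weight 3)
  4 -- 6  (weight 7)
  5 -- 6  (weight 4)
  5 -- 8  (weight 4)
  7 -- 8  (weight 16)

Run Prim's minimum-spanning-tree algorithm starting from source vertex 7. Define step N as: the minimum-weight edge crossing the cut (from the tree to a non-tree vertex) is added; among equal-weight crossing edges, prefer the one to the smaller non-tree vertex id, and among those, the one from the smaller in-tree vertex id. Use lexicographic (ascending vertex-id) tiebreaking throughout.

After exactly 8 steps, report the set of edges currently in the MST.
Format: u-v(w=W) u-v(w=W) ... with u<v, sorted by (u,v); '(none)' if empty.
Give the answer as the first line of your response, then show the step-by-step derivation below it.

0-6(w=7) 1-5(w=10) 2-3(w=2) 2-6(w=2) 2-7(w=7) 3-5(w=1) 4-5(w=3) 5-8(w=4)

step 1: add edge 2-7 (w=7); MST = {2-7(w=7)}
step 2: add edge 2-3 (w=2); MST = {2-3(w=2) 2-7(w=7)}
step 3: add edge 3-5 (w=1); MST = {2-3(w=2) 2-7(w=7) 3-5(w=1)}
step 4: add edge 2-6 (w=2); MST = {2-3(w=2) 2-6(w=2) 2-7(w=7) 3-5(w=1)}
step 5: add edge 4-5 (w=3); MST = {2-3(w=2) 2-6(w=2) 2-7(w=7) 3-5(w=1) 4-5(w=3)}
step 6: add edge 5-8 (w=4); MST = {2-3(w=2) 2-6(w=2) 2-7(w=7) 3-5(w=1) 4-5(w=3) 5-8(w=4)}
step 7: add edge 0-6 (w=7); MST = {0-6(w=7) 2-3(w=2) 2-6(w=2) 2-7(w=7) 3-5(w=1) 4-5(w=3) 5-8(w=4)}
step 8: add edge 1-5 (w=10); MST = {0-6(w=7) 1-5(w=10) 2-3(w=2) 2-6(w=2) 2-7(w=7) 3-5(w=1) 4-5(w=3) 5-8(w=4)}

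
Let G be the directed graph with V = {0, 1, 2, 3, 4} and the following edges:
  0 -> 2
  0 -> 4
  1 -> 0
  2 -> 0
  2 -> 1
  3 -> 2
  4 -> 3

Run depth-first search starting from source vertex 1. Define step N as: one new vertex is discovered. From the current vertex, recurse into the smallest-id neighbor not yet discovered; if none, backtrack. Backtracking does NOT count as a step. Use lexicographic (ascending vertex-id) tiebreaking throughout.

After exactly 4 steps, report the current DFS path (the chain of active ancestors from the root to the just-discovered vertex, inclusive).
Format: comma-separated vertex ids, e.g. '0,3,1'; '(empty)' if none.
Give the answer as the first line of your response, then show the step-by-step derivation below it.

1,0,4

step 1: discover 1; path=1; order=1
step 2: discover 0; path=1>0; order=1,0
step 3: discover 2; path=1>0>2; order=1,0,2
step 4: discover 4; path=1>0>4; order=1,0,2,4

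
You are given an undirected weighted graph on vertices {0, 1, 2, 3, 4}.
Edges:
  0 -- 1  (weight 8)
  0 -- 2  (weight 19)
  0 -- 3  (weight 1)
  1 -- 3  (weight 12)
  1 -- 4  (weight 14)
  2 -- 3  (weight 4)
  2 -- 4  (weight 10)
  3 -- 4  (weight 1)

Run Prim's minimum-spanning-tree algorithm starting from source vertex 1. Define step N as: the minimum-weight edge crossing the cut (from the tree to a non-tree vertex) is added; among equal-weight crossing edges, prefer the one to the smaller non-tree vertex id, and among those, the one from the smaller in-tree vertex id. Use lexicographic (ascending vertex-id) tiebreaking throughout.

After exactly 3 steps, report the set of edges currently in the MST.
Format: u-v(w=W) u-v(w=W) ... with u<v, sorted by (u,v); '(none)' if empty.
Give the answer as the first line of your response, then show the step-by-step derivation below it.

0-1(w=8) 0-3(w=1) 3-4(w=1)

step 1: add edge 0-1 (w=8); MST = {0-1(w=8)}
step 2: add edge 0-3 (w=1); MST = {0-1(w=8) 0-3(w=1)}
step 3: add edge 3-4 (w=1); MST = {0-1(w=8) 0-3(w=1) 3-4(w=1)}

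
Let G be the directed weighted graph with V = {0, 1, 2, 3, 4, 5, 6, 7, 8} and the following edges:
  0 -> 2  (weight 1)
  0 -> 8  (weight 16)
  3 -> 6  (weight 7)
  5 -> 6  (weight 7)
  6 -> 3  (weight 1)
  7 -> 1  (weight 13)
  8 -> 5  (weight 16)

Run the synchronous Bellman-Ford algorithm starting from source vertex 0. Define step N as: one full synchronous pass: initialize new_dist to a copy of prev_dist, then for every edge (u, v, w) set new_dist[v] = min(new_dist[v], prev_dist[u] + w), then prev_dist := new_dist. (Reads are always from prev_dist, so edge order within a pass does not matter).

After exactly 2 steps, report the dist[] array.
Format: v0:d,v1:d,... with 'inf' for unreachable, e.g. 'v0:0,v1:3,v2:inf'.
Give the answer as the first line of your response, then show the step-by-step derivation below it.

v0:0,v1:inf,v2:1,v3:inf,v4:inf,v5:32,v6:inf,v7:inf,v8:16

step 1: dist = v0:0,v1:inf,v2:1,v3:inf,v4:inf,v5:inf,v6:inf,v7:inf,v8:16
step 2: dist = v0:0,v1:inf,v2:1,v3:inf,v4:inf,v5:32,v6:inf,v7:inf,v8:16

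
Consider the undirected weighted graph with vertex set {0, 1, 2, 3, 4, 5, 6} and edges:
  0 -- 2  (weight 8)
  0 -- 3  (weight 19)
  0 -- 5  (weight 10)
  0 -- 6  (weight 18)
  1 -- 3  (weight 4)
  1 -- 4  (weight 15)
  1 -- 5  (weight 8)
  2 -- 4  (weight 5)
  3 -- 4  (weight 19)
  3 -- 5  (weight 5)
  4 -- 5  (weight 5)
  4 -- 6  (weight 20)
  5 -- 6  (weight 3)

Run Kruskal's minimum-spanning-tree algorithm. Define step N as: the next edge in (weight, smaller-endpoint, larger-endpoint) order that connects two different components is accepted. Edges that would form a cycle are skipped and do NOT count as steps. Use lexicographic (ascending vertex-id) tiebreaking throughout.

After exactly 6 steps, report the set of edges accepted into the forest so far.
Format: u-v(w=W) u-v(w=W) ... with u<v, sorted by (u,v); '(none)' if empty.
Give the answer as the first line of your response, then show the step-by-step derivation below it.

0-2(w=8) 1-3(w=4) 2-4(w=5) 3-5(w=5) 4-5(w=5) 5-6(w=3)

step 1: add edge 5-6 (w=3); MST = {5-6(w=3)}
step 2: add edge 1-3 (w=4); MST = {1-3(w=4) 5-6(w=3)}
step 3: add edge 2-4 (w=5); MST = {1-3(w=4) 2-4(w=5) 5-6(w=3)}
step 4: add edge 3-5 (w=5); MST = {1-3(w=4) 2-4(w=5) 3-5(w=5) 5-6(w=3)}
step 5: add edge 4-5 (w=5); MST = {1-3(w=4) 2-4(w=5) 3-5(w=5) 4-5(w=5) 5-6(w=3)}
step 6: add edge 0-2 (w=8); MST = {0-2(w=8) 1-3(w=4) 2-4(w=5) 3-5(w=5) 4-5(w=5) 5-6(w=3)}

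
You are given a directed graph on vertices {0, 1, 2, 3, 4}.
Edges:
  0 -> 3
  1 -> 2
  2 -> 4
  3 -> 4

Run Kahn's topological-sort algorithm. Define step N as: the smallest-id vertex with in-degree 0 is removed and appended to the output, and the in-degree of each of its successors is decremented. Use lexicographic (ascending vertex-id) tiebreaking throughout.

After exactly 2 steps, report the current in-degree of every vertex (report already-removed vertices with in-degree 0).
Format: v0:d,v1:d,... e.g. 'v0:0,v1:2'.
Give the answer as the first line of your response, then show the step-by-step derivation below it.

v0:0,v1:0,v2:0,v3:0,v4:2

step 1: output 0; order=[0]; indeg=(0,0,1,0,2)
step 2: output 1; order=[0,1]; indeg=(0,0,0,0,2)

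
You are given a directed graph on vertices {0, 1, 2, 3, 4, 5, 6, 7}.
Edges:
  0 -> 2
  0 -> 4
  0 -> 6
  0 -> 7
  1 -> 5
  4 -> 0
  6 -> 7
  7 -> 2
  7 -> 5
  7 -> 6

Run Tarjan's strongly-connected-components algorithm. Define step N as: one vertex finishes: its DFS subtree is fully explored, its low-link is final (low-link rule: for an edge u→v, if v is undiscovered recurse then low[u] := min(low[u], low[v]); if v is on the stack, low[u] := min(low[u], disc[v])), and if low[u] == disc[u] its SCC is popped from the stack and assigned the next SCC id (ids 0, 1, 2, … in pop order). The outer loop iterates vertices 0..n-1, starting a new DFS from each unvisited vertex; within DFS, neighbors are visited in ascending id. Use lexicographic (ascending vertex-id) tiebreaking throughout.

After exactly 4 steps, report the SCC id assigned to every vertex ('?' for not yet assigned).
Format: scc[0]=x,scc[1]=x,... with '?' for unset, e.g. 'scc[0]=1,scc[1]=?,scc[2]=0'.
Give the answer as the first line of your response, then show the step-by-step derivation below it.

scc[0]=?,scc[1]=?,scc[2]=0,scc[3]=?,scc[4]=?,scc[5]=1,scc[6]=?,scc[7]=?

step 1: low=(low[0]=0,low[1]=?,low[2]=1,low[3]=?,low[4]=?,low[5]=?,low[6]=?,low[7]=?); scc=(scc[0]=?,scc[1]=?,scc[2]=0,scc[3]=?,scc[4]=?,scc[5]=?,scc[6]=?,scc[7]=?)
step 2: low=(low[0]=0,low[1]=?,low[2]=1,low[3]=?,low[4]=0,low[5]=?,low[6]=?,low[7]=?); scc=(scc[0]=?,scc[1]=?,scc[2]=0,scc[3]=?,scc[4]=?,scc[5]=?,scc[6]=?,scc[7]=?)
step 3: low=(low[0]=0,low[1]=?,low[2]=1,low[3]=?,low[4]=0,low[5]=5,low[6]=3,low[7]=4); scc=(scc[0]=?,scc[1]=?,scc[2]=0,scc[3]=?,scc[4]=?,scc[5]=1,scc[6]=?,scc[7]=?)
step 4: low=(low[0]=0,low[1]=?,low[2]=1,low[3]=?,low[4]=0,low[5]=5,low[6]=3,low[7]=3); scc=(scc[0]=?,scc[1]=?,scc[2]=0,scc[3]=?,scc[4]=?,scc[5]=1,scc[6]=?,scc[7]=?)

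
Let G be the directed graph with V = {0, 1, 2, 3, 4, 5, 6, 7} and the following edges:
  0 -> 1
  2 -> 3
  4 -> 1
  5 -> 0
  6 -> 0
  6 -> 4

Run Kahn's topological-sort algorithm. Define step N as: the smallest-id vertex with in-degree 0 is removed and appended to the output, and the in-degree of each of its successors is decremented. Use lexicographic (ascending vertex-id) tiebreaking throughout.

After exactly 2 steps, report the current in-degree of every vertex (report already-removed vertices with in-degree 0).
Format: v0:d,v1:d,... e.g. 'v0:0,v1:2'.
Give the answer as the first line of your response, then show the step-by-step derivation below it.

v0:2,v1:2,v2:0,v3:0,v4:1,v5:0,v6:0,v7:0

step 1: output 2; order=[2]; indeg=(2,2,0,0,1,0,0,0)
step 2: output 3; order=[2,3]; indeg=(2,2,0,0,1,0,0,0)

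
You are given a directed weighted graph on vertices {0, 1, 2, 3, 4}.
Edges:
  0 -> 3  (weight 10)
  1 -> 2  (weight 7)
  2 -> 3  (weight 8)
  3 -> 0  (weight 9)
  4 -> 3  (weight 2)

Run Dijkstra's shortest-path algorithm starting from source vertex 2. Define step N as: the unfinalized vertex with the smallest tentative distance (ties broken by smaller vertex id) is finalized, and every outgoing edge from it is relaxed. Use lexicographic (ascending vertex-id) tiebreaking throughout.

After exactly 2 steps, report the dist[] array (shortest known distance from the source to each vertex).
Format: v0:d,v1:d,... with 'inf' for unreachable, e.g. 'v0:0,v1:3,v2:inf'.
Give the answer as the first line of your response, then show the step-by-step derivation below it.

v0:17,v1:inf,v2:0,v3:8,v4:inf

step 1: dist = v0:inf,v1:inf,v2:0,v3:8,v4:inf
step 2: dist = v0:17,v1:inf,v2:0,v3:8,v4:inf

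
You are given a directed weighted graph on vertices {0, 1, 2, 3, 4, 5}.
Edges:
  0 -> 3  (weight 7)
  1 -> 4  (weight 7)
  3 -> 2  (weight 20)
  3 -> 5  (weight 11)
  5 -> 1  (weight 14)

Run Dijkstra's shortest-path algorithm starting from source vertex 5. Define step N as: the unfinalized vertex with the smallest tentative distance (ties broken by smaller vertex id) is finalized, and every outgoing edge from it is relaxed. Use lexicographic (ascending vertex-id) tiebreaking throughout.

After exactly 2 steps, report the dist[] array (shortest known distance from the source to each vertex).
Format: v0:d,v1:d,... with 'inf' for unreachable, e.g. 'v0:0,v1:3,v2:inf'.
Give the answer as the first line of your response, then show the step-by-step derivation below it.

v0:inf,v1:14,v2:inf,v3:inf,v4:21,v5:0

step 1: dist = v0:inf,v1:14,v2:inf,v3:inf,v4:inf,v5:0
step 2: dist = v0:inf,v1:14,v2:inf,v3:inf,v4:21,v5:0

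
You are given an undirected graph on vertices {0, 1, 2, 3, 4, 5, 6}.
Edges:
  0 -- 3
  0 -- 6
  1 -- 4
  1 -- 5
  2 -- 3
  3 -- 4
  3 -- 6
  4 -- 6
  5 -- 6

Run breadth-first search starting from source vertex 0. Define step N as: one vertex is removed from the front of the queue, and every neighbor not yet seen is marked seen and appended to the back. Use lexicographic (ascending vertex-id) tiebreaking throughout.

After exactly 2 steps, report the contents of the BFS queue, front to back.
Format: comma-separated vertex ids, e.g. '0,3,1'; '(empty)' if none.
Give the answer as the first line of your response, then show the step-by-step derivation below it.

6,2,4

step 1: dequeue 0; queue=[3,6]; order=0
step 2: dequeue 3; queue=[6,2,4]; order=0,3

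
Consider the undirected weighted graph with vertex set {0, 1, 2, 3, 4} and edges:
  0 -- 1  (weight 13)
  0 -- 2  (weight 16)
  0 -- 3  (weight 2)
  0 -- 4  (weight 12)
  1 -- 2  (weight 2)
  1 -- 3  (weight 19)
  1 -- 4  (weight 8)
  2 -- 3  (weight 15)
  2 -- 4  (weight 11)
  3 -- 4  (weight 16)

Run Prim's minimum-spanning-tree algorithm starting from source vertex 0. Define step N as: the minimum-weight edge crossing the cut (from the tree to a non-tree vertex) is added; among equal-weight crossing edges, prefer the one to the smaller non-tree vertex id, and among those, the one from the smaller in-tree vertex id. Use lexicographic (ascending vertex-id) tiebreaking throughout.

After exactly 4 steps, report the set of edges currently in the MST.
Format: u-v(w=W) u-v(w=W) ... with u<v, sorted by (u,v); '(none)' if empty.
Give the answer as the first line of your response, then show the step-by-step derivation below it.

0-3(w=2) 0-4(w=12) 1-2(w=2) 1-4(w=8)

step 1: add edge 0-3 (w=2); MST = {0-3(w=2)}
step 2: add edge 0-4 (w=12); MST = {0-3(w=2) 0-4(w=12)}
step 3: add edge 1-4 (w=8); MST = {0-3(w=2) 0-4(w=12) 1-4(w=8)}
step 4: add edge 1-2 (w=2); MST = {0-3(w=2) 0-4(w=12) 1-2(w=2) 1-4(w=8)}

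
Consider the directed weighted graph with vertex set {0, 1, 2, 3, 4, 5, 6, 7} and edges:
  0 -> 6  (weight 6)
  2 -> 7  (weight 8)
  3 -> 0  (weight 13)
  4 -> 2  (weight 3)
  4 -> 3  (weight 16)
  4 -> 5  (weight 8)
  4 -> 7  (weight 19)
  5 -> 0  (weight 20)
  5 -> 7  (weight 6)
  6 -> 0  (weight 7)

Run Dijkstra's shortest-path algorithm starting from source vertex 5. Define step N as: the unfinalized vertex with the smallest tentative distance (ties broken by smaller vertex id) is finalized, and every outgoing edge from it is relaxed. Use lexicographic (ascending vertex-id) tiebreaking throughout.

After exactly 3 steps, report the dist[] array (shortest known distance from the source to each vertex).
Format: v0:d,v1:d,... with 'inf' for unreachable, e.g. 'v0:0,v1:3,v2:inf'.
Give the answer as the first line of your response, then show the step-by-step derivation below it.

v0:20,v1:inf,v2:inf,v3:inf,v4:inf,v5:0,v6:26,v7:6

step 1: dist = v0:20,v1:inf,v2:inf,v3:inf,v4:inf,v5:0,v6:inf,v7:6
step 2: dist = v0:20,v1:inf,v2:inf,v3:inf,v4:inf,v5:0,v6:inf,v7:6
step 3: dist = v0:20,v1:inf,v2:inf,v3:inf,v4:inf,v5:0,v6:26,v7:6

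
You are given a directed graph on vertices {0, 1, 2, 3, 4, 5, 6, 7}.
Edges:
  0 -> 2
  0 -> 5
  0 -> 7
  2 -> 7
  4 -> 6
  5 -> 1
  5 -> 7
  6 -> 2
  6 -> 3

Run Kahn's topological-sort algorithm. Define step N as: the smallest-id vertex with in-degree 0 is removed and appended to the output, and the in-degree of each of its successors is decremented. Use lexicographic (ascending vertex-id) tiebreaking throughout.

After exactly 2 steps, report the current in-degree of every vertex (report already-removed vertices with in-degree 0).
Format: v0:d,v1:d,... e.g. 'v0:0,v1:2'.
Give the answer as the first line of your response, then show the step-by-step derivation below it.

v0:0,v1:1,v2:1,v3:1,v4:0,v5:0,v6:0,v7:2

step 1: output 0; order=[0]; indeg=(0,1,1,1,0,0,1,2)
step 2: output 4; order=[0,4]; indeg=(0,1,1,1,0,0,0,2)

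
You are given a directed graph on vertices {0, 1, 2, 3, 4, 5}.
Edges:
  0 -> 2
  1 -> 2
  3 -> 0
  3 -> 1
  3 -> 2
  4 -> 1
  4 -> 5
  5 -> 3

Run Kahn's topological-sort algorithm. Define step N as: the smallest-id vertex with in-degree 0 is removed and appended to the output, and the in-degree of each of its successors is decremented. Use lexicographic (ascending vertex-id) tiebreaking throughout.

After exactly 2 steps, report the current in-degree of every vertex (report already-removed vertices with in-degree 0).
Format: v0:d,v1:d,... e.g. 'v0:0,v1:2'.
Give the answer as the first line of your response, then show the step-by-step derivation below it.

v0:1,v1:1,v2:3,v3:0,v4:0,v5:0

step 1: output 4; order=[4]; indeg=(1,1,3,1,0,0)
step 2: output 5; order=[4,5]; indeg=(1,1,3,0,0,0)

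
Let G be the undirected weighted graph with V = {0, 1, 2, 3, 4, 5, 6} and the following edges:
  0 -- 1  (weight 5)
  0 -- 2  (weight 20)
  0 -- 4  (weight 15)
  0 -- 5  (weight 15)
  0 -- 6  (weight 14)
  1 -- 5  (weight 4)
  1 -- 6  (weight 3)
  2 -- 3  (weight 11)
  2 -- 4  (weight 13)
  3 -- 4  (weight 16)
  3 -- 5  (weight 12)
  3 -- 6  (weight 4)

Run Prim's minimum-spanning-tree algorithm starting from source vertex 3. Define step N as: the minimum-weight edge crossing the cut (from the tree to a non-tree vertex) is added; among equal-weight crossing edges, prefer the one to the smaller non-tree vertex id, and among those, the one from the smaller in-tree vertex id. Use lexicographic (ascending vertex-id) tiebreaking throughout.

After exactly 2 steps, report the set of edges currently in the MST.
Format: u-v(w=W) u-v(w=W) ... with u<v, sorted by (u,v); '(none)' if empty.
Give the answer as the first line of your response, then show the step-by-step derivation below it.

1-6(w=3) 3-6(w=4)

step 1: add edge 3-6 (w=4); MST = {3-6(w=4)}
step 2: add edge 1-6 (w=3); MST = {1-6(w=3) 3-6(w=4)}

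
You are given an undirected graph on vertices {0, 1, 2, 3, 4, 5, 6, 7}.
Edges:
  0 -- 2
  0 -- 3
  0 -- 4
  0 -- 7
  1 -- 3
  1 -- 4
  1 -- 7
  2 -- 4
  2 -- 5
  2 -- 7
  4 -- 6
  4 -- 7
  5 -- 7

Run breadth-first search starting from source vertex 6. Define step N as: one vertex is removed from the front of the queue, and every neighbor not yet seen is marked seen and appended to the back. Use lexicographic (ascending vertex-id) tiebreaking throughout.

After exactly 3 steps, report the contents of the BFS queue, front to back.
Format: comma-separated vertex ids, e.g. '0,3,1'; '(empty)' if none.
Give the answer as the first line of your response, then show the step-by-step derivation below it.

1,2,7,3

step 1: dequeue 6; queue=[4]; order=6
step 2: dequeue 4; queue=[0,1,2,7]; order=6,4
step 3: dequeue 0; queue=[1,2,7,3]; order=6,4,0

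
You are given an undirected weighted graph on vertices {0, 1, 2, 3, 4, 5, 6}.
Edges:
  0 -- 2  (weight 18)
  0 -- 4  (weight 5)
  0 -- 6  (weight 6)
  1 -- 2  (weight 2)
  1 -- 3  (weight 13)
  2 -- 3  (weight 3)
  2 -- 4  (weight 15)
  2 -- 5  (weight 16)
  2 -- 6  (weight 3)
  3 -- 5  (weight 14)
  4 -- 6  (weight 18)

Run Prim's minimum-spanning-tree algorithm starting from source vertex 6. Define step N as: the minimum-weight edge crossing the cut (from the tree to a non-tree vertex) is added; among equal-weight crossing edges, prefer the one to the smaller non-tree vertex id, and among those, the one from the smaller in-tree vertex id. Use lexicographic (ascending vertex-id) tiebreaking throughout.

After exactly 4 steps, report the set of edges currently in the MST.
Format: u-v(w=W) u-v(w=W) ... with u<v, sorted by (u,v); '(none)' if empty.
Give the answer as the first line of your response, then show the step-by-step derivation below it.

0-6(w=6) 1-2(w=2) 2-3(w=3) 2-6(w=3)

step 1: add edge 2-6 (w=3); MST = {2-6(w=3)}
step 2: add edge 1-2 (w=2); MST = {1-2(w=2) 2-6(w=3)}
step 3: add edge 2-3 (w=3); MST = {1-2(w=2) 2-3(w=3) 2-6(w=3)}
step 4: add edge 0-6 (w=6); MST = {0-6(w=6) 1-2(w=2) 2-3(w=3) 2-6(w=3)}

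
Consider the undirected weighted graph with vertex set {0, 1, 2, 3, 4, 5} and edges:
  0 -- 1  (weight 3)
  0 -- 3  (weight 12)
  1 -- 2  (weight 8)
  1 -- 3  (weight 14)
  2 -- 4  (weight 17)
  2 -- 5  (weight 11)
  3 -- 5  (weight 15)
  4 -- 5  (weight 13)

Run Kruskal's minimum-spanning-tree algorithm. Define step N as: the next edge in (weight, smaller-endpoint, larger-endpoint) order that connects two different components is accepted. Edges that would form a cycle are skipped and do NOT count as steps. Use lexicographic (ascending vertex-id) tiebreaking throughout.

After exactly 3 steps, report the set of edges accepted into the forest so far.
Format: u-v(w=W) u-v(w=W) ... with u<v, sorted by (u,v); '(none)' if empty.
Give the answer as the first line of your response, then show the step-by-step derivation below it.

0-1(w=3) 1-2(w=8) 2-5(w=11)

step 1: add edge 0-1 (w=3); MST = {0-1(w=3)}
step 2: add edge 1-2 (w=8); MST = {0-1(w=3) 1-2(w=8)}
step 3: add edge 2-5 (w=11); MST = {0-1(w=3) 1-2(w=8) 2-5(w=11)}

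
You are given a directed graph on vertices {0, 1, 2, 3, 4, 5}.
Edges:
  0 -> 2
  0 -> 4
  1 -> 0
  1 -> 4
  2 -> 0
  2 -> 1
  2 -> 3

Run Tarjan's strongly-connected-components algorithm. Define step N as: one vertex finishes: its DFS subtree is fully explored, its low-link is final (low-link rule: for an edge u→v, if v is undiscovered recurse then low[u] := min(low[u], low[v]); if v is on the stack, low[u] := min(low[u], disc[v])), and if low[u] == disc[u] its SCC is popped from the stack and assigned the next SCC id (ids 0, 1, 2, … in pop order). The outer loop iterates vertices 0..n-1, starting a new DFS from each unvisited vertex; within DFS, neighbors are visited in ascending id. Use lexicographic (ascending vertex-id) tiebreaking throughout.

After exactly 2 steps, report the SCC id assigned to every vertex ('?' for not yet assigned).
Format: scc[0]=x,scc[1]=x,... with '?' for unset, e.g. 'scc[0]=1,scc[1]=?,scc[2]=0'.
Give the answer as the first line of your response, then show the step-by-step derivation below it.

scc[0]=?,scc[1]=?,scc[2]=?,scc[3]=?,scc[4]=0,scc[5]=?

step 1: low=(low[0]=0,low[1]=0,low[2]=0,low[3]=?,low[4]=3,low[5]=?); scc=(scc[0]=?,scc[1]=?,scc[2]=?,scc[3]=?,scc[4]=0,scc[5]=?)
step 2: low=(low[0]=0,low[1]=0,low[2]=0,low[3]=?,low[4]=3,low[5]=?); scc=(scc[0]=?,scc[1]=?,scc[2]=?,scc[3]=?,scc[4]=0,scc[5]=?)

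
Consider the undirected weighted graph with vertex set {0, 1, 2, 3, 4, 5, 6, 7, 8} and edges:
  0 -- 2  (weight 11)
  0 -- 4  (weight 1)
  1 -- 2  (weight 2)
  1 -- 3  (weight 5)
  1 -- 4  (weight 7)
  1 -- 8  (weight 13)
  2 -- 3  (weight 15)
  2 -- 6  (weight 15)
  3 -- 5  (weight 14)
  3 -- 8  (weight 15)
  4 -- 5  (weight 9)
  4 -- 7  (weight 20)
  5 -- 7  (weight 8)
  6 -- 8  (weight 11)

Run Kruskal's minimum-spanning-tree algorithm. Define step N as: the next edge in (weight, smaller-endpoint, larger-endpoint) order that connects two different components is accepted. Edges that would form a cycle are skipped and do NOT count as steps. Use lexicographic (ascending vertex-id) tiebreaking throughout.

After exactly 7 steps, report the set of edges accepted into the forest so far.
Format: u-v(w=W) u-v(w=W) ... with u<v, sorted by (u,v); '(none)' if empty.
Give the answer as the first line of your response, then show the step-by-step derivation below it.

0-4(w=1) 1-2(w=2) 1-3(w=5) 1-4(w=7) 4-5(w=9) 5-7(w=8) 6-8(w=11)

step 1: add edge 0-4 (w=1); MST = {0-4(w=1)}
step 2: add edge 1-2 (w=2); MST = {0-4(w=1) 1-2(w=2)}
step 3: add edge 1-3 (w=5); MST = {0-4(w=1) 1-2(w=2) 1-3(w=5)}
step 4: add edge 1-4 (w=7); MST = {0-4(w=1) 1-2(w=2) 1-3(w=5) 1-4(w=7)}
step 5: add edge 5-7 (w=8); MST = {0-4(w=1) 1-2(w=2) 1-3(w=5) 1-4(w=7) 5-7(w=8)}
step 6: add edge 4-5 (w=9); MST = {0-4(w=1) 1-2(w=2) 1-3(w=5) 1-4(w=7) 4-5(w=9) 5-7(w=8)}
step 7: add edge 6-8 (w=11); MST = {0-4(w=1) 1-2(w=2) 1-3(w=5) 1-4(w=7) 4-5(w=9) 5-7(w=8) 6-8(w=11)}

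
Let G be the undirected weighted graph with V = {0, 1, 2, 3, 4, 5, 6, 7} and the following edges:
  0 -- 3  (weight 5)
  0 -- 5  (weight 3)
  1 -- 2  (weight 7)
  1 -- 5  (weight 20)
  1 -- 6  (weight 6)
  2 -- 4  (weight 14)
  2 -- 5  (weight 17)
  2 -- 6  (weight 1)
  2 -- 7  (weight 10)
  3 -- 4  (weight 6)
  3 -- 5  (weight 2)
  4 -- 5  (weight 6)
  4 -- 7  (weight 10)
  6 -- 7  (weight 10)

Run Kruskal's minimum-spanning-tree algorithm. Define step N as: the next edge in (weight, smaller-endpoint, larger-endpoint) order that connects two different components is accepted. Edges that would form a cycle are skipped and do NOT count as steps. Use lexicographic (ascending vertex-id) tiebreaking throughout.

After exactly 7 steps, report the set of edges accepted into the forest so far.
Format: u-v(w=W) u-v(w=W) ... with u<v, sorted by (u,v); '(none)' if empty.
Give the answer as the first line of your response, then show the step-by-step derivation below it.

0-5(w=3) 1-6(w=6) 2-6(w=1) 2-7(w=10) 3-4(w=6) 3-5(w=2) 4-7(w=10)

step 1: add edge 2-6 (w=1); MST = {2-6(w=1)}
step 2: add edge 3-5 (w=2); MST = {2-6(w=1) 3-5(w=2)}
step 3: add edge 0-5 (w=3); MST = {0-5(w=3) 2-6(w=1) 3-5(w=2)}
step 4: add edge 1-6 (w=6); MST = {0-5(w=3) 1-6(w=6) 2-6(w=1) 3-5(w=2)}
step 5: add edge 3-4 (w=6); MST = {0-5(w=3) 1-6(w=6) 2-6(w=1) 3-4(w=6) 3-5(w=2)}
step 6: add edge 2-7 (w=10); MST = {0-5(w=3) 1-6(w=6) 2-6(w=1) 2-7(w=10) 3-4(w=6) 3-5(w=2)}
step 7: add edge 4-7 (w=10); MST = {0-5(w=3) 1-6(w=6) 2-6(w=1) 2-7(w=10) 3-4(w=6) 3-5(w=2) 4-7(w=10)}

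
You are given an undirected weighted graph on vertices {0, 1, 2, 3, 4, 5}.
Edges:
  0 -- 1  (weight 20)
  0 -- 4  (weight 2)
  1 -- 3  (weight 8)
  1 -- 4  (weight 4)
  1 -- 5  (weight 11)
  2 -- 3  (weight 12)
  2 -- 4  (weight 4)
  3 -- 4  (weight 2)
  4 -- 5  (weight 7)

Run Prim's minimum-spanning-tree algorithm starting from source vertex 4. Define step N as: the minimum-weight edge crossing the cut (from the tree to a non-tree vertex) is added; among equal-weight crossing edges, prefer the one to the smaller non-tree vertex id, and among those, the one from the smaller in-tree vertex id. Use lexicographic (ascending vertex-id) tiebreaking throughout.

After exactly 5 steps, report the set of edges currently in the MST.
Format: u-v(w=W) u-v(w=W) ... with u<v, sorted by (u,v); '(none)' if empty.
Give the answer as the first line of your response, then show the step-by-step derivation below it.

0-4(w=2) 1-4(w=4) 2-4(w=4) 3-4(w=2) 4-5(w=7)

step 1: add edge 0-4 (w=2); MST = {0-4(w=2)}
step 2: add edge 3-4 (w=2); MST = {0-4(w=2) 3-4(w=2)}
step 3: add edge 1-4 (w=4); MST = {0-4(w=2) 1-4(w=4) 3-4(w=2)}
step 4: add edge 2-4 (w=4); MST = {0-4(w=2) 1-4(w=4) 2-4(w=4) 3-4(w=2)}
step 5: add edge 4-5 (w=7); MST = {0-4(w=2) 1-4(w=4) 2-4(w=4) 3-4(w=2) 4-5(w=7)}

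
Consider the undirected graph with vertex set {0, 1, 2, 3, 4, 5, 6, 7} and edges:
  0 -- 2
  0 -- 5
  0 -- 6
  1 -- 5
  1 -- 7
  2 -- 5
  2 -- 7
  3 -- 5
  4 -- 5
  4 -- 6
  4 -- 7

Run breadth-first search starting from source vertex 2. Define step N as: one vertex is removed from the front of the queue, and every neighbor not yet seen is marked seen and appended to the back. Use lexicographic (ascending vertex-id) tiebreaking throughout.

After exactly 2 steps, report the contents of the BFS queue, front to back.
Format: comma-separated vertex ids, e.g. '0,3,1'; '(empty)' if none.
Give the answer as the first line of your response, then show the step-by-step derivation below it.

5,7,6

step 1: dequeue 2; queue=[0,5,7]; order=2
step 2: dequeue 0; queue=[5,7,6]; order=2,0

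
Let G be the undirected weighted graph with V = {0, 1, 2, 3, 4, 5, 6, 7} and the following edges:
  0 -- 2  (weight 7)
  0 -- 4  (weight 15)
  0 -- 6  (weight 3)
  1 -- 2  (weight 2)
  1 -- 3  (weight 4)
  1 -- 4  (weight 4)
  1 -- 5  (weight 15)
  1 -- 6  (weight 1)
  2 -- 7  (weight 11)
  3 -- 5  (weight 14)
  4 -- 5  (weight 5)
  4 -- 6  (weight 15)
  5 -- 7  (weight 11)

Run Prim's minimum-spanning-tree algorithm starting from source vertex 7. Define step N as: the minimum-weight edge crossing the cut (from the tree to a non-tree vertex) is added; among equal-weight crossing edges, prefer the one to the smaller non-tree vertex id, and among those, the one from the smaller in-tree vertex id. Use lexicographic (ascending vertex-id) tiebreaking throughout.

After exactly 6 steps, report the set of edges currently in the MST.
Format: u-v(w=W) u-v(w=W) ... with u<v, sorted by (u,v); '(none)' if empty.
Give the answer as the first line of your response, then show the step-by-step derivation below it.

0-6(w=3) 1-2(w=2) 1-3(w=4) 1-4(w=4) 1-6(w=1) 2-7(w=11)

step 1: add edge 2-7 (w=11); MST = {2-7(w=11)}
step 2: add edge 1-2 (w=2); MST = {1-2(w=2) 2-7(w=11)}
step 3: add edge 1-6 (w=1); MST = {1-2(w=2) 1-6(w=1) 2-7(w=11)}
step 4: add edge 0-6 (w=3); MST = {0-6(w=3) 1-2(w=2) 1-6(w=1) 2-7(w=11)}
step 5: add edge 1-3 (w=4); MST = {0-6(w=3) 1-2(w=2) 1-3(w=4) 1-6(w=1) 2-7(w=11)}
step 6: add edge 1-4 (w=4); MST = {0-6(w=3) 1-2(w=2) 1-3(w=4) 1-4(w=4) 1-6(w=1) 2-7(w=11)}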